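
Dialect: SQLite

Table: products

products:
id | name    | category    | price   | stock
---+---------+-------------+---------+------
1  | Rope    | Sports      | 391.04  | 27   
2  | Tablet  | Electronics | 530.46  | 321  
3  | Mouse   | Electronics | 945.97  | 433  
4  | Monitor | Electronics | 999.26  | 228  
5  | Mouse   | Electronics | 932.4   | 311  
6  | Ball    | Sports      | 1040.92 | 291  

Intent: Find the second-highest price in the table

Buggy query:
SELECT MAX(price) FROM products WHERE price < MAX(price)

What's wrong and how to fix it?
Bug: MAX(price) on the right of the comparison is an aggregate-in-WHERE error

Fix: Put the inner MAX in a scalar subquery

Corrected query:
SELECT MAX(price) FROM products WHERE price < (SELECT MAX(price) FROM products)

Result:
MAX(price)
----------
999.26    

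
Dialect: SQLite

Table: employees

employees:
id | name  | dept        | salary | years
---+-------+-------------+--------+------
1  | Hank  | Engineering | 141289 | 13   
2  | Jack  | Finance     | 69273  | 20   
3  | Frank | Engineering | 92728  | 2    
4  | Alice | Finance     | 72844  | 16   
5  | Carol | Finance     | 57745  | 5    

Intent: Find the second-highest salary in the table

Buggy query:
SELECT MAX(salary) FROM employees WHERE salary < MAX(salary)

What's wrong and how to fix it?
Bug: The inner MAX is an aggregate inside WHERE, which is not allowed

Fix: Put the inner MAX in a scalar subquery

Corrected query:
SELECT MAX(salary) FROM employees WHERE salary < (SELECT MAX(salary) FROM employees)

Result:
MAX(salary)
-----------
92728      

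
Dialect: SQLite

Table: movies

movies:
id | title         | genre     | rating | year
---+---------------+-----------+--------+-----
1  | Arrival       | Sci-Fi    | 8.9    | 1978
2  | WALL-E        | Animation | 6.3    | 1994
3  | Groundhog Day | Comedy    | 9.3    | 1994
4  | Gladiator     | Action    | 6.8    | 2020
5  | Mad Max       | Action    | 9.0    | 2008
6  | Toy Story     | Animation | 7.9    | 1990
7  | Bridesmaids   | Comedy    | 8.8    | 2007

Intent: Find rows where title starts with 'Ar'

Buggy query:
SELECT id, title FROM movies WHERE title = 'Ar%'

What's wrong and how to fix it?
Bug: '=' compares the literal string including the % character; pattern matching needs LIKE

Fix: Replace '=' with LIKE so 'Ar%' is treated as a pattern

Corrected query:
SELECT id, title FROM movies WHERE title LIKE 'Ar%'

Result:
id | title  
---+--------
1  | Arrival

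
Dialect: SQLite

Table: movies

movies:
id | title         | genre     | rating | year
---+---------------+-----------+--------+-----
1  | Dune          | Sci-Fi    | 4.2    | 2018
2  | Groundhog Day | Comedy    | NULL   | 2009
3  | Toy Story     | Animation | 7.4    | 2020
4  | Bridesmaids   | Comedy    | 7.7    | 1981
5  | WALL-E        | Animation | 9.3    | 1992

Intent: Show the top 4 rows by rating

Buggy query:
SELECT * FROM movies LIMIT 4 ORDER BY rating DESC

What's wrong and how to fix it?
Bug: ORDER BY cannot follow LIMIT; LIMIT is the final clause

Fix: Sort with ORDER BY, then apply LIMIT

Corrected query:
SELECT * FROM movies ORDER BY rating DESC LIMIT 4

Result:
id | title       | genre     | rating | year
---+-------------+-----------+--------+-----
5  | WALL-E      | Animation | 9.3    | 1992
4  | Bridesmaids | Comedy    | 7.7    | 1981
3  | Toy Story   | Animation | 7.4    | 2020
1  | Dune        | Sci-Fi    | 4.2    | 2018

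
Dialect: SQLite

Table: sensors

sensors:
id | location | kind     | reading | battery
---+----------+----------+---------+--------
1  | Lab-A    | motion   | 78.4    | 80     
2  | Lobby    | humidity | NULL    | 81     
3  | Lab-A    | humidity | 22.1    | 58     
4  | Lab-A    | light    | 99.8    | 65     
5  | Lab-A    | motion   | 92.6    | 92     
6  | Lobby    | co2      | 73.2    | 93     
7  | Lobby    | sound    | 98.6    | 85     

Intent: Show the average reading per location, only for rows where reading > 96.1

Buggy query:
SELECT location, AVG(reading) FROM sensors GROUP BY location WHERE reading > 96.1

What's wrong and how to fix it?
Bug: Row-level WHERE must come before GROUP BY in the clause order

Fix: Place WHERE between FROM and GROUP BY

Corrected query:
SELECT location, AVG(reading) FROM sensors WHERE reading > 96.1 GROUP BY location

Result:
location | AVG(reading)
---------+-------------
Lab-A    | 99.8        
Lobby    | 98.6        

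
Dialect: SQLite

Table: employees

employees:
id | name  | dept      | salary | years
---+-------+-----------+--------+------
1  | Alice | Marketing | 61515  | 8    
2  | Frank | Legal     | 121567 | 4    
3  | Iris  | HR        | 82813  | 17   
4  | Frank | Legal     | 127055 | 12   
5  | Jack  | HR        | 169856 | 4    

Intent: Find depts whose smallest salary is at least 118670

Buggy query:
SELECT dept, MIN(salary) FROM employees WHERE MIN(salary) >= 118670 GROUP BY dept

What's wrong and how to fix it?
Bug: Aggregates like MIN are computed per group after WHERE runs

Fix: Use HAVING for the per-group MIN condition

Corrected query:
SELECT dept, MIN(salary) FROM employees GROUP BY dept HAVING MIN(salary) >= 118670

Result:
dept  | MIN(salary)
------+------------
Legal | 121567     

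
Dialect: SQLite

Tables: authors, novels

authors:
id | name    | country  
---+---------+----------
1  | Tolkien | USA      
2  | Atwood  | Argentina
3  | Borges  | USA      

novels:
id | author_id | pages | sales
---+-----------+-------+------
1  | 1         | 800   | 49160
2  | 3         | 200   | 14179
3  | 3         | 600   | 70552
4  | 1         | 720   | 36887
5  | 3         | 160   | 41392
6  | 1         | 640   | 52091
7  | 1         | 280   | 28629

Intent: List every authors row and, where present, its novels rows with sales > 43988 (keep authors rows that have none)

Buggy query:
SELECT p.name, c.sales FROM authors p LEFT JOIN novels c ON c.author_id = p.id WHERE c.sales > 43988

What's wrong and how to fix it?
Bug: Filtering c.sales in WHERE discards the NULL rows produced by LEFT JOIN, turning it into an inner join

Fix: Move the right-table condition into the ON clause so unmatched parents are kept

Corrected query:
SELECT p.name, c.sales FROM authors p LEFT JOIN novels c ON c.author_id = p.id AND c.sales > 43988

Result:
name    | sales
--------+------
Tolkien | 49160
Tolkien | 52091
Atwood  | NULL 
Borges  | 70552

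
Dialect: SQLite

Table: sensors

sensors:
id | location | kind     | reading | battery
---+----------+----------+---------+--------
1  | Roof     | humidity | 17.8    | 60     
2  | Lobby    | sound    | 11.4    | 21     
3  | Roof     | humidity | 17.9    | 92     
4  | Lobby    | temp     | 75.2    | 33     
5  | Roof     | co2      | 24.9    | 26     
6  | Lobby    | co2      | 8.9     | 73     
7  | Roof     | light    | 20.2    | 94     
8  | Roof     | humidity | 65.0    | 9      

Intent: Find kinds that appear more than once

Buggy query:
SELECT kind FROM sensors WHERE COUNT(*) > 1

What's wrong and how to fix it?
Bug: WHERE can't reference COUNT(*); aggregates are computed after WHERE

Fix: GROUP BY kind, then filter groups with HAVING COUNT(*) > 1

Corrected query:
SELECT kind FROM sensors GROUP BY kind HAVING COUNT(*) > 1

Result:
kind    
--------
co2     
humidity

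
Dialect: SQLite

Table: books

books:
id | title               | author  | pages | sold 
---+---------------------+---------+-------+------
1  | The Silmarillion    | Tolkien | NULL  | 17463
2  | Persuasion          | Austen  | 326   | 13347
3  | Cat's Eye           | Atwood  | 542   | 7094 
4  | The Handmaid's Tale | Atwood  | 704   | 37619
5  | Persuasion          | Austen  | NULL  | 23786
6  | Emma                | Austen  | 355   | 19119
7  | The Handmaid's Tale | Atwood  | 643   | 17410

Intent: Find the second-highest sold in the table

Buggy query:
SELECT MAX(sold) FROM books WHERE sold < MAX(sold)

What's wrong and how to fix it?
Bug: The inner MAX is an aggregate inside WHERE, which is not allowed

Fix: Put the inner MAX in a scalar subquery

Corrected query:
SELECT MAX(sold) FROM books WHERE sold < (SELECT MAX(sold) FROM books)

Result:
MAX(sold)
---------
23786    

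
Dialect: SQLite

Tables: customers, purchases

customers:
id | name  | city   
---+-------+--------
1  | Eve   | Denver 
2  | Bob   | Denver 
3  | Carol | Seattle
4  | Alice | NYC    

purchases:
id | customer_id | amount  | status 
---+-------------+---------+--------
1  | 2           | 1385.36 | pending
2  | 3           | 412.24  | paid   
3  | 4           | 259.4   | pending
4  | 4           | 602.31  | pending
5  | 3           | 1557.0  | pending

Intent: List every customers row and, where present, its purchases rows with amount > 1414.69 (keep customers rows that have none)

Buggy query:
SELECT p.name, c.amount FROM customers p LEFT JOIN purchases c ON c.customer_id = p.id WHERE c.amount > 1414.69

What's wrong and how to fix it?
Bug: A WHERE condition on the right-hand table after LEFT JOIN drops unmatched parents

Fix: Put 'c.amount > 1414.69' in the JOIN's ON clause instead of WHERE

Corrected query:
SELECT p.name, c.amount FROM customers p LEFT JOIN purchases c ON c.customer_id = p.id AND c.amount > 1414.69

Result:
name  | amount
------+-------
Eve   | NULL  
Bob   | NULL  
Carol | 1557  
Alice | NULL  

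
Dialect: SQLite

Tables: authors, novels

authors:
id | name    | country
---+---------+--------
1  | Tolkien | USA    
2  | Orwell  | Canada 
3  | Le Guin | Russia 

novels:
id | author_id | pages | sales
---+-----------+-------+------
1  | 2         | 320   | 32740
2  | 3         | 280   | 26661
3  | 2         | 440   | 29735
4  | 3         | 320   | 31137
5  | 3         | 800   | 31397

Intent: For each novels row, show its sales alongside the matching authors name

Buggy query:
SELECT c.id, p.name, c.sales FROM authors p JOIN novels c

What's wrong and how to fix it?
Bug: Missing join condition: each novels row is matched to all authors rows instead of just its own

Fix: Add ON c.author_id = p.id to the JOIN

Corrected query:
SELECT c.id, p.name, c.sales FROM authors p JOIN novels c ON c.author_id = p.id

Result:
id | name    | sales
---+---------+------
1  | Orwell  | 32740
2  | Le Guin | 26661
3  | Orwell  | 29735
4  | Le Guin | 31137
5  | Le Guin | 31397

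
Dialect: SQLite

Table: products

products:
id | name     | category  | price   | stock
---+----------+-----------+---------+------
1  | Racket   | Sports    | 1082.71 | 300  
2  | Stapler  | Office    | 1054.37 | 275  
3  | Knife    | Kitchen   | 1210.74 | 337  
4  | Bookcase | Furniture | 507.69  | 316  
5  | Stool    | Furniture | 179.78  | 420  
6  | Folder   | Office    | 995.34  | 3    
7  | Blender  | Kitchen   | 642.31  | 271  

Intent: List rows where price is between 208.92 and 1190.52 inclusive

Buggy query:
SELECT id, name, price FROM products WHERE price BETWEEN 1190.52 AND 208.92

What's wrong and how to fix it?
Bug: BETWEEN expects the lower bound first; with 1190.52 AND 208.92 the range is empty

Fix: Swap the bounds so the smaller value comes first

Corrected query:
SELECT id, name, price FROM products WHERE price BETWEEN 208.92 AND 1190.52

Result:
id | name     | price  
---+----------+--------
1  | Racket   | 1082.71
2  | Stapler  | 1054.37
4  | Bookcase | 507.69 
6  | Folder   | 995.34 
7  | Blender  | 642.31 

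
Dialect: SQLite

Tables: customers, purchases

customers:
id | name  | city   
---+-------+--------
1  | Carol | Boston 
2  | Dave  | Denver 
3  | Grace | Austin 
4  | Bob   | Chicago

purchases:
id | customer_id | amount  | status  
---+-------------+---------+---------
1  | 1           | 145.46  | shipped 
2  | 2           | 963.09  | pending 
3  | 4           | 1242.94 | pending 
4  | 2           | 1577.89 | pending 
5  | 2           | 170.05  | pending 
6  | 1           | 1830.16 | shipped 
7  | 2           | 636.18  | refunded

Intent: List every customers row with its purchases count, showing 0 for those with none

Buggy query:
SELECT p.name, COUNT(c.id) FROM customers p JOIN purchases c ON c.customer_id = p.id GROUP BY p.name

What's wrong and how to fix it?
Bug: An inner join excludes parents with zero children

Fix: Switch to LEFT JOIN to retain unmatched parent rows

Corrected query:
SELECT p.name, COUNT(c.id) FROM customers p LEFT JOIN purchases c ON c.customer_id = p.id GROUP BY p.name

Result:
name  | COUNT(c.id)
------+------------
Bob   | 1          
Carol | 2          
Dave  | 4          
Grace | 0          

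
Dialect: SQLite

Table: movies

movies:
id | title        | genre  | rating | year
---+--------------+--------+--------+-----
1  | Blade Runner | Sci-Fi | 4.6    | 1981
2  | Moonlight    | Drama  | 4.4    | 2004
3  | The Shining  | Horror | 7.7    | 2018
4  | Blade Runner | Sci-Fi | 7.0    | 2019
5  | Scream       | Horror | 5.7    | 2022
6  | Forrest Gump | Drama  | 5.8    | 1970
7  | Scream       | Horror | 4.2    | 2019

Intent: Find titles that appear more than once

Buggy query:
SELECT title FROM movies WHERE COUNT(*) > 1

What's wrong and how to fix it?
Bug: WHERE can't reference COUNT(*); aggregates are computed after WHERE

Fix: GROUP BY title, then filter groups with HAVING COUNT(*) > 1

Corrected query:
SELECT title FROM movies GROUP BY title HAVING COUNT(*) > 1

Result:
title       
------------
Blade Runner
Scream      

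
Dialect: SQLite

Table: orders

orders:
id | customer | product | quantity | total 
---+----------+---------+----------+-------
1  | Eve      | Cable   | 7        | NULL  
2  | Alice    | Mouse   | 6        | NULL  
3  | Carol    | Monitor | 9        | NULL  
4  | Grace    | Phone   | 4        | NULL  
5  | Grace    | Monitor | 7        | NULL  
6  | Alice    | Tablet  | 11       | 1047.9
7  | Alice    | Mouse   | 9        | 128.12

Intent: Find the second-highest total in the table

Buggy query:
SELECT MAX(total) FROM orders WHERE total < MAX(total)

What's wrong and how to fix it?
Bug: MAX(total) on the right of the comparison is an aggregate-in-WHERE error

Fix: Put the inner MAX in a scalar subquery

Corrected query:
SELECT MAX(total) FROM orders WHERE total < (SELECT MAX(total) FROM orders)

Result:
MAX(total)
----------
128.12    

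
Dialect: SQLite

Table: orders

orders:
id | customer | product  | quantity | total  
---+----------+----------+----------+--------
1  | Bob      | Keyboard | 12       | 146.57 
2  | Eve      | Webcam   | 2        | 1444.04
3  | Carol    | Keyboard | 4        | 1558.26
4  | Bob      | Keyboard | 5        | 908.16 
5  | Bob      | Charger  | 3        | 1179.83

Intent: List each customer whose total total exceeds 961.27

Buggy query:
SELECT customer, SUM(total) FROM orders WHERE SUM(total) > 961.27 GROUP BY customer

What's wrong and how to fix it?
Bug: WHERE runs before GROUP BY, so aggregates aren't available there

Fix: Move the aggregate condition to a HAVING clause

Corrected query:
SELECT customer, SUM(total) FROM orders GROUP BY customer HAVING SUM(total) > 961.27

Result:
customer | SUM(total)
---------+-----------
Bob      | 2234.56   
Carol    | 1558.26   
Eve      | 1444.04   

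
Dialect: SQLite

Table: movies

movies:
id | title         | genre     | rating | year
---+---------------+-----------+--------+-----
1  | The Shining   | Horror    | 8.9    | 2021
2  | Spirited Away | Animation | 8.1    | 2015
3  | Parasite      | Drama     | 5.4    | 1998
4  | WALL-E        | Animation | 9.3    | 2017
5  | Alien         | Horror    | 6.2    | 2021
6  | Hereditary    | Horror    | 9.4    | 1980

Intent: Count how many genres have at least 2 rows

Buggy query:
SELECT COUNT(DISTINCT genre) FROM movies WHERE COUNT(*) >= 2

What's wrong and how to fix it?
Bug: COUNT(*) cannot appear in WHERE; the per-group count doesn't exist yet

Fix: Use a subquery that GROUPs and filters with HAVING, then count its rows

Corrected query:
SELECT COUNT(*) FROM (SELECT genre FROM movies GROUP BY genre HAVING COUNT(*) >= 2)

Result:
COUNT(*)
--------
2       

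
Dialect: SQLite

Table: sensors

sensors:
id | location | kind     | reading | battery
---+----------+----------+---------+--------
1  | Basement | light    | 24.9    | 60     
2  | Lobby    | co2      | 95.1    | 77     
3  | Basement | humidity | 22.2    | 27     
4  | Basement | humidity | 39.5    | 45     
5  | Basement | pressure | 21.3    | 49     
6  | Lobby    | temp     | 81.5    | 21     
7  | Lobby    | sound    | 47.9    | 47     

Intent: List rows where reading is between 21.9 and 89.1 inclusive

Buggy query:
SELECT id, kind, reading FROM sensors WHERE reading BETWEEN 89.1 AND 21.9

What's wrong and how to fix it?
Bug: The bounds are reversed; BETWEEN a AND b requires a <= b to match anything

Fix: Swap the bounds so the smaller value comes first

Corrected query:
SELECT id, kind, reading FROM sensors WHERE reading BETWEEN 21.9 AND 89.1

Result:
id | kind     | reading
---+----------+--------
1  | light    | 24.9   
3  | humidity | 22.2   
4  | humidity | 39.5   
6  | temp     | 81.5   
7  | sound    | 47.9   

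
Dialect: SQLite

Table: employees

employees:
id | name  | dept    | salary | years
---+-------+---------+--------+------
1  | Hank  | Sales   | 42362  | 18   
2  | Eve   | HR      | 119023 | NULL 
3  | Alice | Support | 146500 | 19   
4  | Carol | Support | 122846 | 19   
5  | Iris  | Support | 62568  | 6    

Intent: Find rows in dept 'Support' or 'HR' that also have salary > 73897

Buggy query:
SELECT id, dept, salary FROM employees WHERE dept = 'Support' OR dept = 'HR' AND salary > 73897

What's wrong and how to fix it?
Bug: AND binds tighter than OR, so this parses as dept = 'Support' OR (dept = 'HR' AND salary > 73897)

Fix: Group the OR with parentheses (or use IN), then AND the threshold

Corrected query:
SELECT id, dept, salary FROM employees WHERE (dept = 'Support' OR dept = 'HR') AND salary > 73897

Result:
id | dept    | salary
---+---------+-------
2  | HR      | 119023
3  | Support | 146500
4  | Support | 122846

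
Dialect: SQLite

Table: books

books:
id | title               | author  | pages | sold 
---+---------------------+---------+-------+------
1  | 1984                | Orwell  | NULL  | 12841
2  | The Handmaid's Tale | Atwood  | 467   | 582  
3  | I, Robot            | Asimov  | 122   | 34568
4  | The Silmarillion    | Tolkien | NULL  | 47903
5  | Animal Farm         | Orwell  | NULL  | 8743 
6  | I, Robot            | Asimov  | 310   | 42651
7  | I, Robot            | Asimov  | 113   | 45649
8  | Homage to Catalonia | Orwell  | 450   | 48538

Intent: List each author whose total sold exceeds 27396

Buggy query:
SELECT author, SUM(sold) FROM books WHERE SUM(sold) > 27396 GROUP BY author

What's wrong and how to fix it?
Bug: WHERE runs before GROUP BY, so aggregates aren't available there

Fix: Use HAVING (which filters groups after aggregation) instead of WHERE

Corrected query:
SELECT author, SUM(sold) FROM books GROUP BY author HAVING SUM(sold) > 27396

Result:
author  | SUM(sold)
--------+----------
Asimov  | 122868   
Orwell  | 70122    
Tolkien | 47903    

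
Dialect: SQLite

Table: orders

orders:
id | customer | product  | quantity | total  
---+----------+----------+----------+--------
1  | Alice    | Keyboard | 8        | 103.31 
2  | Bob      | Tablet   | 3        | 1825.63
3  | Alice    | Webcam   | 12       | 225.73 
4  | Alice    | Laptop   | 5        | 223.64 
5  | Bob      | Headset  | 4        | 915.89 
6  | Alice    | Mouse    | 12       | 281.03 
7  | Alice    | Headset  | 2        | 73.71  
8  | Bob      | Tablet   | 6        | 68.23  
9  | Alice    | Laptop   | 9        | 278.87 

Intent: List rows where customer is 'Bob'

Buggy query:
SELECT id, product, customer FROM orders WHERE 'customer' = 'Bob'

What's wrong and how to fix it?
Bug: 'customer' in single quotes is a string literal, not the column; the comparison is literal-vs-literal and never true

Fix: Reference the column as customer without single quotes

Corrected query:
SELECT id, product, customer FROM orders WHERE customer = 'Bob'

Result:
id | product | customer
---+---------+---------
2  | Tablet  | Bob     
5  | Headset | Bob     
8  | Tablet  | Bob     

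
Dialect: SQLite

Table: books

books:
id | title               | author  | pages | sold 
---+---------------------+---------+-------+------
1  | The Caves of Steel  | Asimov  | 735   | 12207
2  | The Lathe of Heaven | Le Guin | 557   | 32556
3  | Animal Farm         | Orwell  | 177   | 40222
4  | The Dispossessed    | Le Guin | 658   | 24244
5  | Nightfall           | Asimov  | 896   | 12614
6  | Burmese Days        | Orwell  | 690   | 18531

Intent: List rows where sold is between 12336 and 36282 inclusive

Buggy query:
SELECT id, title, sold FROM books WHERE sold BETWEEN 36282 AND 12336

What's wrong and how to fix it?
Bug: The bounds are reversed; BETWEEN a AND b requires a <= b to match anything

Fix: Swap the bounds so the smaller value comes first

Corrected query:
SELECT id, title, sold FROM books WHERE sold BETWEEN 12336 AND 36282

Result:
id | title               | sold 
---+---------------------+------
2  | The Lathe of Heaven | 32556
4  | The Dispossessed    | 24244
5  | Nightfall           | 12614
6  | Burmese Days        | 18531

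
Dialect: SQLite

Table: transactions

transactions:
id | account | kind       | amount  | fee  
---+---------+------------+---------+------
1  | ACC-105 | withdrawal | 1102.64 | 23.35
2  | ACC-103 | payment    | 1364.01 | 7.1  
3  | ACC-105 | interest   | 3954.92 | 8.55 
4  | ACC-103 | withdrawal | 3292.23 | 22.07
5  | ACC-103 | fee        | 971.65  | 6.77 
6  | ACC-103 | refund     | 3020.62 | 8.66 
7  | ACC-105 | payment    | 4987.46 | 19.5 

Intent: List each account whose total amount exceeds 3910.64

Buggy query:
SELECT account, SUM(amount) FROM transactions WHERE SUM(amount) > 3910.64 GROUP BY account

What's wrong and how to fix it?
Bug: Aggregate functions cannot appear in a WHERE clause

Fix: Use HAVING (which filters groups after aggregation) instead of WHERE

Corrected query:
SELECT account, SUM(amount) FROM transactions GROUP BY account HAVING SUM(amount) > 3910.64

Result:
account | SUM(amount)
--------+------------
ACC-103 | 8648.51    
ACC-105 | 10045.02   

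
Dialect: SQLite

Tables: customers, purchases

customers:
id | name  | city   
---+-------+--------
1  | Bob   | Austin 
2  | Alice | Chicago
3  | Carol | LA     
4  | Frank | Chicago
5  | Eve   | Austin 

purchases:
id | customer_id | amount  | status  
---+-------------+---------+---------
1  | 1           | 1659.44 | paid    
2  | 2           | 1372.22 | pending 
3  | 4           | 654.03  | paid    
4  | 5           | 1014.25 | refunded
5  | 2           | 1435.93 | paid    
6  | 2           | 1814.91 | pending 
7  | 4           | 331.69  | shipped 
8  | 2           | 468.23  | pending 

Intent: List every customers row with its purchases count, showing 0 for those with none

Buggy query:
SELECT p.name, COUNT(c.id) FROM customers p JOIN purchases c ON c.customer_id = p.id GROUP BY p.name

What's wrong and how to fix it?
Bug: An inner join excludes parents with zero children

Fix: Use LEFT JOIN so parents without children still appear (COUNT(c.id) gives 0)

Corrected query:
SELECT p.name, COUNT(c.id) FROM customers p LEFT JOIN purchases c ON c.customer_id = p.id GROUP BY p.name

Result:
name  | COUNT(c.id)
------+------------
Alice | 4          
Bob   | 1          
Carol | 0          
Eve   | 1          
Frank | 2          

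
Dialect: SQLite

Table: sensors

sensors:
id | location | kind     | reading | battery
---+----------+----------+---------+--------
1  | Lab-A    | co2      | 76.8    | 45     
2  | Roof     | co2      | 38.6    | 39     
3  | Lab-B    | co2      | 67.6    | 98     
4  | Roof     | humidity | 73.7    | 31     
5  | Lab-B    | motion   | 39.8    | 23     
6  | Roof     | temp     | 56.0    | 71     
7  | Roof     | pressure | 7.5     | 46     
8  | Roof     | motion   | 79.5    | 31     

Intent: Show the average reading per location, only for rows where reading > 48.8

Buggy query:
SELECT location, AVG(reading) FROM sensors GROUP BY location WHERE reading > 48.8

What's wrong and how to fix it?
Bug: Row-level WHERE must come before GROUP BY in the clause order

Fix: Place WHERE between FROM and GROUP BY

Corrected query:
SELECT location, AVG(reading) FROM sensors WHERE reading > 48.8 GROUP BY location

Result:
location | AVG(reading)
---------+-------------
Lab-A    | 76.8        
Lab-B    | 67.6        
Roof     | 69.733333   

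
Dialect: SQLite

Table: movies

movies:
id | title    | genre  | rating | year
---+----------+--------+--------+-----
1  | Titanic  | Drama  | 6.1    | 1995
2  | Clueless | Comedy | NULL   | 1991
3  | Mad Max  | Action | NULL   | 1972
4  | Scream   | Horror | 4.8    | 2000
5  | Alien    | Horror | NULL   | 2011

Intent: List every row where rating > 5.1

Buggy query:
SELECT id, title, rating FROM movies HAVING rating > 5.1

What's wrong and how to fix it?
Bug: This is a non-aggregate query (no GROUP BY, no aggregates), so in SQLite the HAVING clause is invalid here; a row-level condition belongs in WHERE

Fix: Use WHERE for row-level filtering

Corrected query:
SELECT id, title, rating FROM movies WHERE rating > 5.1

Result:
id | title   | rating
---+---------+-------
1  | Titanic | 6.1   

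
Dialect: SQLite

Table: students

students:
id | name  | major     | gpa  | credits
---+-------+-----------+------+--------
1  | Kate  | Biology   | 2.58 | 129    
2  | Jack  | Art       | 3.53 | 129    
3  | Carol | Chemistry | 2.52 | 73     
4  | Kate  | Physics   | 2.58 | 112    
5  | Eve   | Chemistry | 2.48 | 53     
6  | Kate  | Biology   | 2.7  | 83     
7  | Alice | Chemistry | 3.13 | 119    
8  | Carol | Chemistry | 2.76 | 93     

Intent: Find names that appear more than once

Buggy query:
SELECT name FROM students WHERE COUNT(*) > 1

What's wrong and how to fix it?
Bug: WHERE can't reference COUNT(*); aggregates are computed after WHERE

Fix: GROUP BY name, then filter groups with HAVING COUNT(*) > 1

Corrected query:
SELECT name FROM students GROUP BY name HAVING COUNT(*) > 1

Result:
name 
-----
Carol
Kate 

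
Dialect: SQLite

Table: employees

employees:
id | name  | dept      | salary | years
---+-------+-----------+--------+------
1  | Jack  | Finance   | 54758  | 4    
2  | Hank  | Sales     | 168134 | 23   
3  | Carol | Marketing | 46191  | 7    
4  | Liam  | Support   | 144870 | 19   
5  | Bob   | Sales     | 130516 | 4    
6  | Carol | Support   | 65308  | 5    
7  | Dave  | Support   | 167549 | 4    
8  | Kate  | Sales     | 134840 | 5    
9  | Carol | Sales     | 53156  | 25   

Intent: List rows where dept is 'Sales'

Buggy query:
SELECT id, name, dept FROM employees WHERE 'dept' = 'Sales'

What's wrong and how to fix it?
Bug: 'dept' in single quotes is a string literal, not the column; the comparison is literal-vs-literal and never true

Fix: Reference the column as dept without single quotes

Corrected query:
SELECT id, name, dept FROM employees WHERE dept = 'Sales'

Result:
id | name  | dept 
---+-------+------
2  | Hank  | Sales
5  | Bob   | Sales
8  | Kate  | Sales
9  | Carol | Sales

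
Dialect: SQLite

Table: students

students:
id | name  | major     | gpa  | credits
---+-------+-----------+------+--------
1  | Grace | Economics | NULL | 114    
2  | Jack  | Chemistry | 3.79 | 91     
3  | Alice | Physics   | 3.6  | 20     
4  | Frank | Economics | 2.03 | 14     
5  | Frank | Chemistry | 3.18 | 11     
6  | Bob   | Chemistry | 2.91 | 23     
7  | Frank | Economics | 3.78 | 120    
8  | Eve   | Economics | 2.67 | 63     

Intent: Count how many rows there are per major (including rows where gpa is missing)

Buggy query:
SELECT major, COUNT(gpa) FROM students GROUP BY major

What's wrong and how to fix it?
Bug: COUNT(gpa) skips NULLs, so groups with missing gpa are undercounted

Fix: Replace COUNT(gpa) with COUNT(*)

Corrected query:
SELECT major, COUNT(*) FROM students GROUP BY major

Result:
major     | COUNT(*)
----------+---------
Chemistry | 3       
Economics | 4       
Physics   | 1       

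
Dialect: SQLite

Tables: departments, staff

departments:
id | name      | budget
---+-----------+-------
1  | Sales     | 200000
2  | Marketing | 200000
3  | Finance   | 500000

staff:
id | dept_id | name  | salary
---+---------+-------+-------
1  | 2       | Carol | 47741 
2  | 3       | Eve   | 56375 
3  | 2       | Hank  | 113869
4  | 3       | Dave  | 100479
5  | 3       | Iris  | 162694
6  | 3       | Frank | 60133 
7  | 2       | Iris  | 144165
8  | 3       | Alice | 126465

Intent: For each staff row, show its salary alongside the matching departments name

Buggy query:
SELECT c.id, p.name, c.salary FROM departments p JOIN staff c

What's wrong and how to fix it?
Bug: Missing join condition: each staff row is matched to all departments rows instead of just its own

Fix: Specify the join condition linking the foreign key to the parent id

Corrected query:
SELECT c.id, p.name, c.salary FROM departments p JOIN staff c ON c.dept_id = p.id

Result:
id | name      | salary
---+-----------+-------
1  | Marketing | 47741 
2  | Finance   | 56375 
3  | Marketing | 113869
4  | Finance   | 100479
5  | Finance   | 162694
6  | Finance   | 60133 
7  | Marketing | 144165
8  | Finance   | 126465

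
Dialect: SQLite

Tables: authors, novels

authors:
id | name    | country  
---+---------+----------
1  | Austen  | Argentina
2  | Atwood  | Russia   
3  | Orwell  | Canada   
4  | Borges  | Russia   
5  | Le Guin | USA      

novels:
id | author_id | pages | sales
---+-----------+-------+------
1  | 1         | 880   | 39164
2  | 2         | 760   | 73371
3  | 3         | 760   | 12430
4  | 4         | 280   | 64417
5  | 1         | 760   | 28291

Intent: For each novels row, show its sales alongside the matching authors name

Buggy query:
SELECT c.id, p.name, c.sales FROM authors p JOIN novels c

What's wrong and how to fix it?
Bug: JOIN with no ON clause produces a cartesian product; every novels row pairs with every authors row

Fix: Specify the join condition linking the foreign key to the parent id

Corrected query:
SELECT c.id, p.name, c.sales FROM authors p JOIN novels c ON c.author_id = p.id

Result:
id | name   | sales
---+--------+------
1  | Austen | 39164
2  | Atwood | 73371
3  | Orwell | 12430
4  | Borges | 64417
5  | Austen | 28291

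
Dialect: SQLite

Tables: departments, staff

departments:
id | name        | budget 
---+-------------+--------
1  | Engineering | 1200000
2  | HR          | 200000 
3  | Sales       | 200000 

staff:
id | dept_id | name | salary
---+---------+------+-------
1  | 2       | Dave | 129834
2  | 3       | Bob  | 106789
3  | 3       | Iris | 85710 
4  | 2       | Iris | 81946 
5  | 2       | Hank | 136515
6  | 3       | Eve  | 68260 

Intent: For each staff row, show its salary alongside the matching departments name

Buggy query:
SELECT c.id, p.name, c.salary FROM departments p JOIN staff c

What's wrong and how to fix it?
Bug: JOIN with no ON clause produces a cartesian product; every staff row pairs with every departments row

Fix: Specify the join condition linking the foreign key to the parent id

Corrected query:
SELECT c.id, p.name, c.salary FROM departments p JOIN staff c ON c.dept_id = p.id

Result:
id | name  | salary
---+-------+-------
1  | HR    | 129834
2  | Sales | 106789
3  | Sales | 85710 
4  | HR    | 81946 
5  | HR    | 136515
6  | Sales | 68260 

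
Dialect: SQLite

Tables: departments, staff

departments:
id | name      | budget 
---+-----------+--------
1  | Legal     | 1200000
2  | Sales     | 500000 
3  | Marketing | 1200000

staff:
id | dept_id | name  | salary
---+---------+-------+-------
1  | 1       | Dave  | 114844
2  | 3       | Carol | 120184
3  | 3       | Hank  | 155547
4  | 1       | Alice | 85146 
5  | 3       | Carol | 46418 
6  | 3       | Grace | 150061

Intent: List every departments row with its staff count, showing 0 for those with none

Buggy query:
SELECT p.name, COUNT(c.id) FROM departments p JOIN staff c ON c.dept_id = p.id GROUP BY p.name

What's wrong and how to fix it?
Bug: An inner join excludes parents with zero children

Fix: Switch to LEFT JOIN to retain unmatched parent rows

Corrected query:
SELECT p.name, COUNT(c.id) FROM departments p LEFT JOIN staff c ON c.dept_id = p.id GROUP BY p.name

Result:
name      | COUNT(c.id)
----------+------------
Legal     | 2          
Marketing | 4          
Sales     | 0          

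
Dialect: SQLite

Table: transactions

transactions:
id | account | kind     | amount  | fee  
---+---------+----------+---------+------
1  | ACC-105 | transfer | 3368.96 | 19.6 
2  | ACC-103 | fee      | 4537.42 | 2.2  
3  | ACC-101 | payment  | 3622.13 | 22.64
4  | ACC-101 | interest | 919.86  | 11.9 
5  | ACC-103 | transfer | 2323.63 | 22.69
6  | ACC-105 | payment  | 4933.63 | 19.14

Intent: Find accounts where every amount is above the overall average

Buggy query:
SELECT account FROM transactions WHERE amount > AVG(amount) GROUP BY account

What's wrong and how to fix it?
Bug: AVG() is an aggregate; it can't sit directly in WHERE

Fix: Use a subquery for AVG and a HAVING MIN(...) filter so the condition holds for every row in the group

Corrected query:
SELECT account FROM transactions GROUP BY account HAVING MIN(amount) > (SELECT AVG(amount) FROM transactions)

Result:
account
-------
ACC-105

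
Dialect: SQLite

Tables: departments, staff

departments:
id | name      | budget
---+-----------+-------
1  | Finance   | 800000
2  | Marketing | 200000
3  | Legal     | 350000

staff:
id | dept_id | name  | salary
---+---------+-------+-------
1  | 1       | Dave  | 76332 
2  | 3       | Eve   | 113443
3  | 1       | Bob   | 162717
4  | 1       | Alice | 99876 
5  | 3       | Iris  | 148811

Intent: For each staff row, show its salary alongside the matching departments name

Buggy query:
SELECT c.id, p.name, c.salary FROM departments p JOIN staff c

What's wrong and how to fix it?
Bug: Missing join condition: each staff row is matched to all departments rows instead of just its own

Fix: Add ON c.dept_id = p.id to the JOIN

Corrected query:
SELECT c.id, p.name, c.salary FROM departments p JOIN staff c ON c.dept_id = p.id

Result:
id | name    | salary
---+---------+-------
1  | Finance | 76332 
2  | Legal   | 113443
3  | Finance | 162717
4  | Finance | 99876 
5  | Legal   | 148811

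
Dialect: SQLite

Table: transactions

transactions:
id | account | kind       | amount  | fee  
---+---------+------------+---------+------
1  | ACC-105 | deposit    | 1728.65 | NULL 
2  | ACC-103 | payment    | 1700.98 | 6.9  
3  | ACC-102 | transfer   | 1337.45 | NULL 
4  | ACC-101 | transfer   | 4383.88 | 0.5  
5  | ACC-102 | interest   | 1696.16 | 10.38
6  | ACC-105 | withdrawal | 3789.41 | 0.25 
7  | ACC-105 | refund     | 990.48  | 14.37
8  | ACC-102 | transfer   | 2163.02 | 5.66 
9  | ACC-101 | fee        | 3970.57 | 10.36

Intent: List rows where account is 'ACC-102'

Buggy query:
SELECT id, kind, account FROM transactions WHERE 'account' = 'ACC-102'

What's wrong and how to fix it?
Bug: 'account' in single quotes is a string literal, not the column; the comparison is literal-vs-literal and never true

Fix: Reference the column as account without single quotes

Corrected query:
SELECT id, kind, account FROM transactions WHERE account = 'ACC-102'

Result:
id | kind     | account
---+----------+--------
3  | transfer | ACC-102
5  | interest | ACC-102
8  | transfer | ACC-102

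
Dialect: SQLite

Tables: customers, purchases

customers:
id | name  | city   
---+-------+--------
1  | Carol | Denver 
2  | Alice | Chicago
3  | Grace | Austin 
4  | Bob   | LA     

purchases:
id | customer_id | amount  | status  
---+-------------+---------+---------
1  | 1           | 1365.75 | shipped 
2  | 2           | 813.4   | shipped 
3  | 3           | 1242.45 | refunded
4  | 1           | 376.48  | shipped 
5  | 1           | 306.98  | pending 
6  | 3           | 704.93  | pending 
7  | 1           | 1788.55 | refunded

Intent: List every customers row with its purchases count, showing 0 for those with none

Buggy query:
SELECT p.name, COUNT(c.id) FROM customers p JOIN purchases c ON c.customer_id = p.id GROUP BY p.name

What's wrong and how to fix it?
Bug: INNER JOIN drops customers rows that have no matching purchases rows

Fix: Use LEFT JOIN so parents without children still appear (COUNT(c.id) gives 0)

Corrected query:
SELECT p.name, COUNT(c.id) FROM customers p LEFT JOIN purchases c ON c.customer_id = p.id GROUP BY p.name

Result:
name  | COUNT(c.id)
------+------------
Alice | 1          
Bob   | 0          
Carol | 4          
Grace | 2          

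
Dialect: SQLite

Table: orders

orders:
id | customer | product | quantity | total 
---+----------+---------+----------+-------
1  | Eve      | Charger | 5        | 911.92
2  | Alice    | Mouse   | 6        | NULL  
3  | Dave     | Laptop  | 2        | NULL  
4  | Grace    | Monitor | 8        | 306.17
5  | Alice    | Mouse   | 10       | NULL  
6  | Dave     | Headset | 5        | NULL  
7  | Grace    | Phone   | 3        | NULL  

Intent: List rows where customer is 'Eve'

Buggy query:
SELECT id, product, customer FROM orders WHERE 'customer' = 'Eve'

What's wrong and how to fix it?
Bug: Single quotes denote string literals in SQL; the column name is being compared as a constant string

Fix: Remove the quotes around the column name (or use double quotes for an identifier)

Corrected query:
SELECT id, product, customer FROM orders WHERE customer = 'Eve'

Result:
id | product | customer
---+---------+---------
1  | Charger | Eve     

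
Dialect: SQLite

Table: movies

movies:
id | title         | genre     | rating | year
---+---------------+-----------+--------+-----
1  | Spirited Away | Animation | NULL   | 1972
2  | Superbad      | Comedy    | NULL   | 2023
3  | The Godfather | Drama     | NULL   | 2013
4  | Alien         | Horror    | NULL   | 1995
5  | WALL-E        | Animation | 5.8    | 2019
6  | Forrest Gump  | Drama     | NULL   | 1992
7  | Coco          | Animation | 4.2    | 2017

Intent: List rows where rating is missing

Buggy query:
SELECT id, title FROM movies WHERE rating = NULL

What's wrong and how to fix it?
Bug: '= NULL' is always unknown in SQL three-valued logic, so no rows match

Fix: Replace '= NULL' with 'IS NULL'

Corrected query:
SELECT id, title FROM movies WHERE rating IS NULL

Result:
id | title        
---+--------------
1  | Spirited Away
2  | Superbad     
3  | The Godfather
4  | Alien        
6  | Forrest Gump 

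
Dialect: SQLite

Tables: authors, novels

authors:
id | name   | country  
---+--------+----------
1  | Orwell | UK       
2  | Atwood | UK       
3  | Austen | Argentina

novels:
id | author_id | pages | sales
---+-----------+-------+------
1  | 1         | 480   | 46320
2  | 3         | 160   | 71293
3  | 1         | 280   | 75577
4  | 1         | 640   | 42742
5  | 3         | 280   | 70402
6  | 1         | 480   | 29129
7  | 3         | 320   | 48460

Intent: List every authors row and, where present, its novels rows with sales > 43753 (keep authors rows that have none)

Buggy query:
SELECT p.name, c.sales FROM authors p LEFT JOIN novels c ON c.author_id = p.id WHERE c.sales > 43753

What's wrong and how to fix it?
Bug: A WHERE condition on the right-hand table after LEFT JOIN drops unmatched parents

Fix: Move the right-table condition into the ON clause so unmatched parents are kept

Corrected query:
SELECT p.name, c.sales FROM authors p LEFT JOIN novels c ON c.author_id = p.id AND c.sales > 43753

Result:
name   | sales
-------+------
Orwell | 46320
Orwell | 75577
Atwood | NULL 
Austen | 48460
Austen | 70402
Austen | 71293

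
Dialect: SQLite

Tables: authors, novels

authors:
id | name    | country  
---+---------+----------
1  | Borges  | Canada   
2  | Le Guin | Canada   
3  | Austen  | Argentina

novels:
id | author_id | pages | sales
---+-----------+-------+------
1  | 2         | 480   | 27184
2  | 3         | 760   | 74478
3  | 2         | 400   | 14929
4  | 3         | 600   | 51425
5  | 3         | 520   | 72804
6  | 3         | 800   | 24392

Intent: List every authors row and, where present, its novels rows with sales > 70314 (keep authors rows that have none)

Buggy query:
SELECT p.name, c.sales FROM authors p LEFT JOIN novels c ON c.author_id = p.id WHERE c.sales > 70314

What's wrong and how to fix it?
Bug: Filtering c.sales in WHERE discards the NULL rows produced by LEFT JOIN, turning it into an inner join

Fix: Put 'c.sales > 70314' in the JOIN's ON clause instead of WHERE

Corrected query:
SELECT p.name, c.sales FROM authors p LEFT JOIN novels c ON c.author_id = p.id AND c.sales > 70314

Result:
name    | sales
--------+------
Borges  | NULL 
Le Guin | NULL 
Austen  | 72804
Austen  | 74478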